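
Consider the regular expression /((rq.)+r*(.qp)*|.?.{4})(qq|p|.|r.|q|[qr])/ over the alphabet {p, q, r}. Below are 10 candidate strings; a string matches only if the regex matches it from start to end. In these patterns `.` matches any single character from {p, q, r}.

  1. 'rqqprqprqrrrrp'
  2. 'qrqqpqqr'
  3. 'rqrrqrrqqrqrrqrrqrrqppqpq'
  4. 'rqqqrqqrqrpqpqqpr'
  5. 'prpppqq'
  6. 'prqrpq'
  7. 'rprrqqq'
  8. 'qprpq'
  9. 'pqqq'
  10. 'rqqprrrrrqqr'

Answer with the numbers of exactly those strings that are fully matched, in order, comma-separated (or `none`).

1 → no match
2 → no match
3 → match
4 → no match
5 → match
6 → match
7 → match
8 → match
9 → no match
10 → no match

3, 5, 6, 7, 8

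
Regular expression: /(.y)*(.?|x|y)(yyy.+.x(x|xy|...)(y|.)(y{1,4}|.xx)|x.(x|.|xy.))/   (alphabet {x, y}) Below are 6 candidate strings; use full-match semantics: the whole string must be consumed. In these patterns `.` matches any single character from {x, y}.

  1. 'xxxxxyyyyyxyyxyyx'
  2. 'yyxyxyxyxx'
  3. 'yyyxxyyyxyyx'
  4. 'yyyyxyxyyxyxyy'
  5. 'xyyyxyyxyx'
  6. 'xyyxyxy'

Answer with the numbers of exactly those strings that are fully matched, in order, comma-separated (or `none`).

4, 5

1 → no match
2 → no match
3 → no match
4 → match
5 → match
6 → no match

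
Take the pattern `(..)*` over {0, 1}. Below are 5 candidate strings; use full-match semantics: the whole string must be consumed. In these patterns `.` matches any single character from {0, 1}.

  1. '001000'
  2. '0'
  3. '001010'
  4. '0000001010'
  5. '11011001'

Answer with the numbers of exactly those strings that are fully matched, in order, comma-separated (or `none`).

1, 3, 4, 5

1 → match
2 → no match
3 → match
4 → match
5 → match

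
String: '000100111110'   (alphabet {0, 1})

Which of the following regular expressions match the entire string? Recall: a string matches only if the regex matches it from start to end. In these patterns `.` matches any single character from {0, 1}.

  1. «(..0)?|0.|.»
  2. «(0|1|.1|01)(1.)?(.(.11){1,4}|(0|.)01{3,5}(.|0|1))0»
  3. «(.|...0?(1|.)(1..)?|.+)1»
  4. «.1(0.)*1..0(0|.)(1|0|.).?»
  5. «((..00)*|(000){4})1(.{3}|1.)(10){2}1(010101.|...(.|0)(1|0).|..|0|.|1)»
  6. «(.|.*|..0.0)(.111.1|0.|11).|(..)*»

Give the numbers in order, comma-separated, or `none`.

1 → no match
2 → no match
3 → no match — must end with '1'
4 → no match
5 → no match
6 → match

6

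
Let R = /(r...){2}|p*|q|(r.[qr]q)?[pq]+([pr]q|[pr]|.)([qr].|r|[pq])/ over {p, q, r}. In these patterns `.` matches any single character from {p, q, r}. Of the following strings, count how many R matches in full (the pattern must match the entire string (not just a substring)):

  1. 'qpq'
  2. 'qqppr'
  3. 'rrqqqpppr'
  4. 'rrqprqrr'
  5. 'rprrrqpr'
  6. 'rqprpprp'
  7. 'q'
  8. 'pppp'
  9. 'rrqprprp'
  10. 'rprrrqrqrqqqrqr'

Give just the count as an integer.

1 → match
2 → match
3 → match
4 → match
5 → match
6 → no match
7 → match
8 → match
9 → match
10 → no match
Total matched: 8

8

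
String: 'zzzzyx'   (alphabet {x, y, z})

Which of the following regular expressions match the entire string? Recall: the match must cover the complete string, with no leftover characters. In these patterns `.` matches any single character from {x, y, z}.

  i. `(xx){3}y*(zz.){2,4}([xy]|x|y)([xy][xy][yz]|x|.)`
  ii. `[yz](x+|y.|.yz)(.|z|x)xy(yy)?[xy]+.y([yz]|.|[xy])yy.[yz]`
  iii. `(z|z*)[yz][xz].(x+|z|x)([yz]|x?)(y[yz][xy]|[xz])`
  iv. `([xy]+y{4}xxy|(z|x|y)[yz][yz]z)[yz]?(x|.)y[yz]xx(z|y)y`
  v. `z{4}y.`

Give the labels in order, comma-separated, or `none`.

i → no match — must start with 'xx'
ii → no match
iii → match
iv → no match — must end with 'y'
v → match

iii, v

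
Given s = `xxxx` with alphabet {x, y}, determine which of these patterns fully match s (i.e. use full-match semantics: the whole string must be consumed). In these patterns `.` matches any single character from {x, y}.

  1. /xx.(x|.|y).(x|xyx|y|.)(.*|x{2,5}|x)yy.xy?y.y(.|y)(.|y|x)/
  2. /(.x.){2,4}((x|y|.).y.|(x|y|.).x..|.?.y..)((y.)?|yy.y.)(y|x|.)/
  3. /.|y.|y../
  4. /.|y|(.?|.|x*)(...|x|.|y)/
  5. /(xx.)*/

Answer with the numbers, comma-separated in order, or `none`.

4

1 → no match
2 → no match
3 → no match
4 → match
5 → no match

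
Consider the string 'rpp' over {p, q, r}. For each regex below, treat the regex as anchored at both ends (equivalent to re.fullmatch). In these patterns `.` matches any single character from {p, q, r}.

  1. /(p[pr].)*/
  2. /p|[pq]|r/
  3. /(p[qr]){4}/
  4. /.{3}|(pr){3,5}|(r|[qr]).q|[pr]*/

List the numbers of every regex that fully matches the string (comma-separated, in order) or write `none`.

4

1 → no match
2 → no match
3 → no match — must start with 'p'
4 → match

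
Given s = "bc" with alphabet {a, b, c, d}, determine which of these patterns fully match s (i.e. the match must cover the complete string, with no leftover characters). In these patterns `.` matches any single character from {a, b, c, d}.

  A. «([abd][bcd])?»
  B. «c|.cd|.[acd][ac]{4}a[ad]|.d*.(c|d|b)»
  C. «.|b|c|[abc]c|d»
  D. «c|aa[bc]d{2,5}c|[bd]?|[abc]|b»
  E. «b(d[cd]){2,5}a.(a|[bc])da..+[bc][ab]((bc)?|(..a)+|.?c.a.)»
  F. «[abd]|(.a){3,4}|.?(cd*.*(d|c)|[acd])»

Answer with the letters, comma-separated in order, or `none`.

A, C, F

A → match
B → no match
C → match
D → no match
E → no match — must start with "bd"
F → match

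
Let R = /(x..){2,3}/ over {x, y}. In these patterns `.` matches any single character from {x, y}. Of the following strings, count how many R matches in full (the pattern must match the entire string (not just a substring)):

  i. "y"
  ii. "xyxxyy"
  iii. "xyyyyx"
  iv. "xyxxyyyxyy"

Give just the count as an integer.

1

i → no match — must start with "x"
ii → match
iii → no match
iv → no match
Total matched: 1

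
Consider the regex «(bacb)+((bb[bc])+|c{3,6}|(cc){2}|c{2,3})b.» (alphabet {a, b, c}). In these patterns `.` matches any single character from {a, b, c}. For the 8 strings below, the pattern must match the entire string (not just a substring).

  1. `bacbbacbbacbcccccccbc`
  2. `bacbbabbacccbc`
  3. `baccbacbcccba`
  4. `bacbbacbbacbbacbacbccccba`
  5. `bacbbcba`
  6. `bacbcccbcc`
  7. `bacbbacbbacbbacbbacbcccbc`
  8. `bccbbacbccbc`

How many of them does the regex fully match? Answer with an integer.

1 → no match
2 → no match
3 → no match — must start with `bacb`
4 → no match
5. `bacbbcba` → no match
6. `bacbcccbcc` → no match
7 → match
8. `bccbbacbccbc` → no match — must start with `bacb`
Total matched: 1

1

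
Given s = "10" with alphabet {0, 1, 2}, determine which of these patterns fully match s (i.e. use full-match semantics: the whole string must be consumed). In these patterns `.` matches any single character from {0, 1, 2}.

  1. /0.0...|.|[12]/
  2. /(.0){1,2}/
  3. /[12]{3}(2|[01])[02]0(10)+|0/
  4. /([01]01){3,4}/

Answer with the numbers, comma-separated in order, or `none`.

1 → no match
2 → match
3 → no match
4 → no match — must end with "01"

2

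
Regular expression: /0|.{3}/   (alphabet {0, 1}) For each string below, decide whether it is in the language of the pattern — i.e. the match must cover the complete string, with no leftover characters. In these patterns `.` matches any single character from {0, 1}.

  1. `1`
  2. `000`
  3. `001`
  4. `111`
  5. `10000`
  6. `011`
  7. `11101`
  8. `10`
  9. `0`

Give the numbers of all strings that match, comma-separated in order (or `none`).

1 → no match
2 → match
3 → match
4 → match
5 → no match
6 → match
7 → no match
8 → no match
9 → match

2, 3, 4, 6, 9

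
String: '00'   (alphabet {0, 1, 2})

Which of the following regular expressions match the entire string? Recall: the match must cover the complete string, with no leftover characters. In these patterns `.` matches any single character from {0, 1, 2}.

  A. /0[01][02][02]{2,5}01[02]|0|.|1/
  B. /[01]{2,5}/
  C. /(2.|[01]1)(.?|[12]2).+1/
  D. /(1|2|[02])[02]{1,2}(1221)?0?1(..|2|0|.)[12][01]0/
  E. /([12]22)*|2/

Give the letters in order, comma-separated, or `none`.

A → no match
B → match
C → no match — must end with '1'
D → no match
E → no match

B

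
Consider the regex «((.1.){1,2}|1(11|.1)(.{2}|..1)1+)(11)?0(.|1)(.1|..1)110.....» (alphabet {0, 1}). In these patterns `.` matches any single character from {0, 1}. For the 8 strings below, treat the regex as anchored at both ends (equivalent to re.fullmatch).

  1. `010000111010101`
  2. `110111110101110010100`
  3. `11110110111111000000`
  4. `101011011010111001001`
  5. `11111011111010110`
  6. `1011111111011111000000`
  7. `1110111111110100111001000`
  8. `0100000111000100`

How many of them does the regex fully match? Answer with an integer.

6

1 → match
2 → no match
3 → match
4 → no match
5 → match
6 → match
7 → match
8 → match
Total matched: 6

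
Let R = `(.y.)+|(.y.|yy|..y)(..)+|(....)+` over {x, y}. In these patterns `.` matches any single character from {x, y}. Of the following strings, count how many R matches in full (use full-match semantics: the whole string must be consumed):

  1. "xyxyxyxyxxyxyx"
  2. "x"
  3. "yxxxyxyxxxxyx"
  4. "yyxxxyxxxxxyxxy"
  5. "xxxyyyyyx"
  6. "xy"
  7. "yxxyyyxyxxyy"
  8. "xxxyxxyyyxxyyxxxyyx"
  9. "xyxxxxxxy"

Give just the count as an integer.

3

1 → no match
2 → no match
3 → no match
4 → match
5 → no match
6 → no match
7 → match
8 → no match
9 → match
Total matched: 3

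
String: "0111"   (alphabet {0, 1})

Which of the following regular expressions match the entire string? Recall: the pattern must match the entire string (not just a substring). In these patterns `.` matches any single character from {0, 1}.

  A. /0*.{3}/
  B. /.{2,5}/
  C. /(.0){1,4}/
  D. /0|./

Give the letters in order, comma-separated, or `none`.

A, B

A → match
B → match
C → no match — must end with "0"
D → no match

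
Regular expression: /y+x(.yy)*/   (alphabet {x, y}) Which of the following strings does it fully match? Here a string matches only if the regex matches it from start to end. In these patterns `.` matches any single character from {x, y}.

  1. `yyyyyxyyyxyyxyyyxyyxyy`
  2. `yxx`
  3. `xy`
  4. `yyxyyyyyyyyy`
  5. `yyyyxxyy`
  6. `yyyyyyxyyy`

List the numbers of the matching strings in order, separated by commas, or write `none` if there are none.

1 → no match
2 → no match
3 → no match — must start with `y`
4 → match
5 → match
6 → match

4, 5, 6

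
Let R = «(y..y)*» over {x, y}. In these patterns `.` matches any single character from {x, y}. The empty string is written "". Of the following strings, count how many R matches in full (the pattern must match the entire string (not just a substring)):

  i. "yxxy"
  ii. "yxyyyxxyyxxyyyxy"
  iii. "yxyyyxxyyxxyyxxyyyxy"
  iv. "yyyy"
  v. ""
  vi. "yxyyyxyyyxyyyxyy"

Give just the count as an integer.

i. "yxxy" → match
ii → match
iii → match
iv. "yyyy" → match
v. "" → match
vi → match
Total matched: 6

6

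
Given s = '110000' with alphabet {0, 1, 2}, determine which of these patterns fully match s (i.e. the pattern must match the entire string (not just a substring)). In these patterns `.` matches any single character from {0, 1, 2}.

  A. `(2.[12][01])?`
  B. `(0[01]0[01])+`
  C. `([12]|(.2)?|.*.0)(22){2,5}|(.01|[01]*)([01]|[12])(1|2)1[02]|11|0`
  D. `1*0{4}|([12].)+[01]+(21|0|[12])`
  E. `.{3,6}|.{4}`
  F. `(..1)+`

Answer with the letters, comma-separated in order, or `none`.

A → no match
B → no match — must start with '0'
C → no match
D → match
E → match
F → no match — must end with '1'

D, E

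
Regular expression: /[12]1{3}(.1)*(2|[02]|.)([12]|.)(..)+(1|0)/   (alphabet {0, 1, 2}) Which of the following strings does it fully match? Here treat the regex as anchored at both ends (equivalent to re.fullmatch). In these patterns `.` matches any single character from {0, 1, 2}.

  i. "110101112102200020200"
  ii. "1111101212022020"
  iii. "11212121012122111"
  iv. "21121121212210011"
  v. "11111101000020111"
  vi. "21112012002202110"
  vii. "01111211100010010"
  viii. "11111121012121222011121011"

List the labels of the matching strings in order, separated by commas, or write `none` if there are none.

v, vi

i → no match
ii → no match
iii → no match
iv → no match
v → match
vi → match
vii → no match
viii → no match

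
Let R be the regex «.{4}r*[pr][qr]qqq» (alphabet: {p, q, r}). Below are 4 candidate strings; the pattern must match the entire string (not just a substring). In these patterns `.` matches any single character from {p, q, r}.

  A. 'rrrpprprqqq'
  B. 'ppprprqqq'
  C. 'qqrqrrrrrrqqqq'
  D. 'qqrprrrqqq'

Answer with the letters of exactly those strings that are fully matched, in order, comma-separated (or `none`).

A. 'rrrpprprqqq' → no match
B. 'ppprprqqq' → match
C → match
D. 'qqrprrrqqq' → match

B, C, D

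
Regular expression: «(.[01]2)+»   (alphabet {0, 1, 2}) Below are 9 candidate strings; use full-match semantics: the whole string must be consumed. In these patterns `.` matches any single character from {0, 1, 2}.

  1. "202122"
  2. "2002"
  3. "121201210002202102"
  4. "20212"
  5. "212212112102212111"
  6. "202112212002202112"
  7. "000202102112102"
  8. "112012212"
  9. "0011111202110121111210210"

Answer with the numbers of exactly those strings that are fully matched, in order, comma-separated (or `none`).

6, 8

1 → no match
2 → no match
3 → no match
4 → no match
5 → no match — must end with "2"
6 → match
7 → no match
8 → match
9 → no match — must end with "2"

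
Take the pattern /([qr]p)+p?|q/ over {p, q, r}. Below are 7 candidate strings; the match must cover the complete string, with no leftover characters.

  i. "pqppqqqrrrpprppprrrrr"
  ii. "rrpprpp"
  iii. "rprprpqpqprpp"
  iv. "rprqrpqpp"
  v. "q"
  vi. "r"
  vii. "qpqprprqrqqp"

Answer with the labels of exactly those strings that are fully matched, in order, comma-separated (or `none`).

iii, v

i → no match
ii → no match
iii → match
iv → no match
v → match
vi → no match
vii → no match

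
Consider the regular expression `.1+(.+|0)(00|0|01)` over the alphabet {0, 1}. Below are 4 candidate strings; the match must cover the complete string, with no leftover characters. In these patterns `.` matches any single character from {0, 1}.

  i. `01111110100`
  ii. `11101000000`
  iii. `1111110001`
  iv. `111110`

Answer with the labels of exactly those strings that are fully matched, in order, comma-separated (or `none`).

i → match
ii → match
iii → match
iv → match

i, ii, iii, iv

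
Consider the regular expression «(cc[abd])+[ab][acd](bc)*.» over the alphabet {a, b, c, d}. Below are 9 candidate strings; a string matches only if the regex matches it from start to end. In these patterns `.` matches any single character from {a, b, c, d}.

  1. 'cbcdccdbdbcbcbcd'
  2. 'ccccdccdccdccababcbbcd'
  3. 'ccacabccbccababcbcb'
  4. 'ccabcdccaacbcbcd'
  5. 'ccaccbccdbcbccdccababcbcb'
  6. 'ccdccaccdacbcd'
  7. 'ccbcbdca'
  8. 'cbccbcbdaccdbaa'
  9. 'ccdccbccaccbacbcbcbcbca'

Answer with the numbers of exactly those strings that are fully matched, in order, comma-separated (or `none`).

1 → no match — must start with 'cc'
2 → no match
3 → no match
4 → no match
5 → no match
6 → match
7 → no match
8 → no match — must start with 'cc'
9 → match

6, 9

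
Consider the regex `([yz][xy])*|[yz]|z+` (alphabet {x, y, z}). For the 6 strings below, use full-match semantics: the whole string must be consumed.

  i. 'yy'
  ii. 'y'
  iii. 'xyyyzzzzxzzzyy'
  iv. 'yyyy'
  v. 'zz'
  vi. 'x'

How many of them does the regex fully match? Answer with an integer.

4

i → match
ii → match
iii → no match
iv → match
v → match
vi → no match
Total matched: 4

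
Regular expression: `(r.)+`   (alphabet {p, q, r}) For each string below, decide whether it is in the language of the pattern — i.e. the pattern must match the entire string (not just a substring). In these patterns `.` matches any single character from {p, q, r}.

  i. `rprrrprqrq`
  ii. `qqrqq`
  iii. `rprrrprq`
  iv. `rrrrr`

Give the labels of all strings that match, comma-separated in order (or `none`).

i, iii

i → match
ii → no match — must start with `r`
iii → match
iv → no match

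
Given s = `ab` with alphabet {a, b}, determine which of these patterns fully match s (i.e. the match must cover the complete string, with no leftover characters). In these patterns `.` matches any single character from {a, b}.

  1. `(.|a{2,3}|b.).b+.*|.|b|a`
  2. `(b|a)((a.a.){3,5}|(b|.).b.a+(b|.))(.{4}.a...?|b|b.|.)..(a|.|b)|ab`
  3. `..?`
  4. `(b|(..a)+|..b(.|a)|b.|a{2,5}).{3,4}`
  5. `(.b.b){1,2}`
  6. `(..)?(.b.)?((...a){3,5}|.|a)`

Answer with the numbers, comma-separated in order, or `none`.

2, 3

1 → no match
2 → match
3 → match
4 → no match
5 → no match
6 → no match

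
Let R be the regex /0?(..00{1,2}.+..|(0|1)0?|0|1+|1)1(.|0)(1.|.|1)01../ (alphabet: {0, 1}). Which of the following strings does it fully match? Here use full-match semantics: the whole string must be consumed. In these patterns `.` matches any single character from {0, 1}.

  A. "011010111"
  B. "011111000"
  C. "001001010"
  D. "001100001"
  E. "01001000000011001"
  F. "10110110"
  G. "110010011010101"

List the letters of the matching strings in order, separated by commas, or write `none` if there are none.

A → match
B → no match
C → no match
D → no match
E → no match
F → no match
G → match

A, G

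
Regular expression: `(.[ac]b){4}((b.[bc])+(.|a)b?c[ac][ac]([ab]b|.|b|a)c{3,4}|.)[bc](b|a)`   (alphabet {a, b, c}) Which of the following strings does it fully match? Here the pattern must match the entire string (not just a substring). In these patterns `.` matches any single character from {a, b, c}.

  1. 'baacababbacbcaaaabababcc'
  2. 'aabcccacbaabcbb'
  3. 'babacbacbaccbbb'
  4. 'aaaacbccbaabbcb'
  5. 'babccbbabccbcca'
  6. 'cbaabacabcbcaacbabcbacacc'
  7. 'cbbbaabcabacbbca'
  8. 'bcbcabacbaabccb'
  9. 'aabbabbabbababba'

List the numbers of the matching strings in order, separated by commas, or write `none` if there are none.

5, 8

1 → no match
2 → no match
3 → no match
4 → no match
5 → match
6 → no match
7 → no match
8 → match
9 → no match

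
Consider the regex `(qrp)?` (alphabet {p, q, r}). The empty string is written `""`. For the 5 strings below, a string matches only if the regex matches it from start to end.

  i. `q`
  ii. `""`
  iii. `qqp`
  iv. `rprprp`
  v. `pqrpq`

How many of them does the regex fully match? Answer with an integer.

1

i. `q` → no match
ii. `""` → match
iii. `qqp` → no match
iv. `rprprp` → no match
v. `pqrpq` → no match
Total matched: 1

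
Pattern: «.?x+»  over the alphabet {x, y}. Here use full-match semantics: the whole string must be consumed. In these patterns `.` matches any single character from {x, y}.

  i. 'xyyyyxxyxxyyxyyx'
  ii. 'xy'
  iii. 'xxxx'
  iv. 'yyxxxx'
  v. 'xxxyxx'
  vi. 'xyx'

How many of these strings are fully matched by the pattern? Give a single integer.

i → no match
ii → no match — must end with 'x'
iii → match
iv → no match
v → no match
vi → no match
Total matched: 1

1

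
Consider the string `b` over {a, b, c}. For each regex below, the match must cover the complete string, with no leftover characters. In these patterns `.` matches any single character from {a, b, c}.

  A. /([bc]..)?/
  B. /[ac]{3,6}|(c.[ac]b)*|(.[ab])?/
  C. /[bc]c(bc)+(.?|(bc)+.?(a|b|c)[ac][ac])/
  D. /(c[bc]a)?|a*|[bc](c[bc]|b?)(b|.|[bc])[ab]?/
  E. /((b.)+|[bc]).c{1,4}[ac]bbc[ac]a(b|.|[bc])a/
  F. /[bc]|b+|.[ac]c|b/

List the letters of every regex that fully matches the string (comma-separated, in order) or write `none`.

A → no match
B → no match
C → no match
D → no match
E → no match — must end with `a`
F → match

F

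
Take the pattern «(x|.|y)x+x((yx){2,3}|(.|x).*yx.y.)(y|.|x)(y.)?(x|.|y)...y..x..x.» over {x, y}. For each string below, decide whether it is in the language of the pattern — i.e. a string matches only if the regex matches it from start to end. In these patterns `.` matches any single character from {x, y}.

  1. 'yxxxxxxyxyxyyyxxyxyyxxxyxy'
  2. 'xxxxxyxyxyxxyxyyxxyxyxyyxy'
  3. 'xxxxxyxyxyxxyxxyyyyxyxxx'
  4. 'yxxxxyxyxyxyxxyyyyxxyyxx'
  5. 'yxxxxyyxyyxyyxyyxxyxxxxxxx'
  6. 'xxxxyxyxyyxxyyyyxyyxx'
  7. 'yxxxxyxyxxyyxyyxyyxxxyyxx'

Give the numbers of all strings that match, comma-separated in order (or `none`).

1 → match
2 → match
3 → match
4 → match
5 → match
6 → match
7 → match

1, 2, 3, 4, 5, 6, 7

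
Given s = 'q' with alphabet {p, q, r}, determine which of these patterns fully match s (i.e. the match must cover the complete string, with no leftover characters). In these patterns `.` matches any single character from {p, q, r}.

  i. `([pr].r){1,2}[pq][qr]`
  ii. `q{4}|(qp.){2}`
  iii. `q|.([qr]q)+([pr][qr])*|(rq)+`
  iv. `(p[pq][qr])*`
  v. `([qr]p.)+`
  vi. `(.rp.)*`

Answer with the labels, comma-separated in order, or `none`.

iii

i → no match
ii → no match
iii → match
iv → no match
v → no match
vi → no match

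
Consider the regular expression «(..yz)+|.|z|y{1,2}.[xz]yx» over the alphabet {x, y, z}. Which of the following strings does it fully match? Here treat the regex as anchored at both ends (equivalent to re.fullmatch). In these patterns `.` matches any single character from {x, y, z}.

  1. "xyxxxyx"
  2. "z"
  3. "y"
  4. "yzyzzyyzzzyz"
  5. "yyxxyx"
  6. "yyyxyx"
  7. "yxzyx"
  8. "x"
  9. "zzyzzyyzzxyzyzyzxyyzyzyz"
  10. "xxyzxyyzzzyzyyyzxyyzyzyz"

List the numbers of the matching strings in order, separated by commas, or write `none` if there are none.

1 → no match
2 → match
3 → match
4 → match
5 → match
6 → match
7 → match
8 → match
9 → match
10 → match

2, 3, 4, 5, 6, 7, 8, 9, 10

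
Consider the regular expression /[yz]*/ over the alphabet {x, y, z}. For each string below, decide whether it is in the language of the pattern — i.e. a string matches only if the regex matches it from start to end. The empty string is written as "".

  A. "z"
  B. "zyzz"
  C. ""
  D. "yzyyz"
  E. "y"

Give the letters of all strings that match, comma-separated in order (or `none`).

A → match
B → match
C → match
D → match
E → match

A, B, C, D, E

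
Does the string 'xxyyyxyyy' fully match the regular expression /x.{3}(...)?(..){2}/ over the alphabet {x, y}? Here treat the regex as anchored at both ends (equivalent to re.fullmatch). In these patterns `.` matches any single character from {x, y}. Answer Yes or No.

No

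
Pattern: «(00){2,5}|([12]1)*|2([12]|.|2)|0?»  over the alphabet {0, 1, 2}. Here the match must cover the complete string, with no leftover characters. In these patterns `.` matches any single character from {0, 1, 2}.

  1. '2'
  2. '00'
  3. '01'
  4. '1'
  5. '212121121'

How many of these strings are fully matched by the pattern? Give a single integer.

1 → no match
2 → no match
3 → no match
4 → no match
5 → no match
Total matched: 0

0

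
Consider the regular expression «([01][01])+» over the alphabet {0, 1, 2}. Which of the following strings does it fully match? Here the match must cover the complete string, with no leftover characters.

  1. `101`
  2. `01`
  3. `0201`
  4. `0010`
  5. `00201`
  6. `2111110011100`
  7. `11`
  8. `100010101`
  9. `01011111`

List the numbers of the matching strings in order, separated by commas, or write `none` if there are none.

2, 4, 7, 9

1 → no match
2 → match
3 → no match
4 → match
5 → no match
6 → no match
7 → match
8 → no match
9 → match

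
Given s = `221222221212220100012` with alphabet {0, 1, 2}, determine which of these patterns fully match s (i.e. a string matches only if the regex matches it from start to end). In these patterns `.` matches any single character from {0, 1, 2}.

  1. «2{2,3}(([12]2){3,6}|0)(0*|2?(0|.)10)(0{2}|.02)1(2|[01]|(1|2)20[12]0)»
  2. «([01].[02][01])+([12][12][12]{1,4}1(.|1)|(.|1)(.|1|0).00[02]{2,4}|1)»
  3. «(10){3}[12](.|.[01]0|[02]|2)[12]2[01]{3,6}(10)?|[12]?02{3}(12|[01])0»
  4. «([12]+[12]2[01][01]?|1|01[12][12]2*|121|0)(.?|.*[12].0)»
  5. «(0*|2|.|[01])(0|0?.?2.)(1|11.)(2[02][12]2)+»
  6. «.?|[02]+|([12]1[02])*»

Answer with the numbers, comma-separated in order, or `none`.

1

1 → match
2 → no match
3 → no match
4 → no match
5 → no match
6 → no match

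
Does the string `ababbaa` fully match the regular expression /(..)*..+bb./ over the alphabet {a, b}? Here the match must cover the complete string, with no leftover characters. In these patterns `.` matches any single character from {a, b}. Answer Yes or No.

No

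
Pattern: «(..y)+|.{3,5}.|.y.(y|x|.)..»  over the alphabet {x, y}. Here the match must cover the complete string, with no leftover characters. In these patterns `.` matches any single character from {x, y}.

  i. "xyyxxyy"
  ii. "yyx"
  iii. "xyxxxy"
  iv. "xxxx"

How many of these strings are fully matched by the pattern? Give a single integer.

2

i. "xyyxxyy" → no match
ii. "yyx" → no match
iii. "xyxxxy" → match
iv. "xxxx" → match
Total matched: 2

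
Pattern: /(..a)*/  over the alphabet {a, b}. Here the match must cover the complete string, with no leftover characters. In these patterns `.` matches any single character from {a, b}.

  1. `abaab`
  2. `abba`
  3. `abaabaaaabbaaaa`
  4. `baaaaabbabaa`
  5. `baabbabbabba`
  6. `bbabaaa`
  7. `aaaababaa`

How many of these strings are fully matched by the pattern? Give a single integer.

4

1. `abaab` → no match
2. `abba` → no match
3 → match
4. `baaaaabbabaa` → match
5. `baabbabbabba` → match
6. `bbabaaa` → no match
7. `aaaababaa` → match
Total matched: 4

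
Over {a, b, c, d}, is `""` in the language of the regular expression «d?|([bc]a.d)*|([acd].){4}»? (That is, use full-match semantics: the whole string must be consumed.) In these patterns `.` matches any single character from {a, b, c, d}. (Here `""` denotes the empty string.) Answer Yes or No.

Yes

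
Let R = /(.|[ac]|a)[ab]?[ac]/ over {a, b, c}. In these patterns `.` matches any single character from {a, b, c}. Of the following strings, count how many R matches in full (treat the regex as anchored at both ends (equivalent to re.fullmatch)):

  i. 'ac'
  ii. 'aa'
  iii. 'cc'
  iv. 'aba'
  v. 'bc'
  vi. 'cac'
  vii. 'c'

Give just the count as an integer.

6

i → match
ii → match
iii → match
iv → match
v → match
vi → match
vii → no match
Total matched: 6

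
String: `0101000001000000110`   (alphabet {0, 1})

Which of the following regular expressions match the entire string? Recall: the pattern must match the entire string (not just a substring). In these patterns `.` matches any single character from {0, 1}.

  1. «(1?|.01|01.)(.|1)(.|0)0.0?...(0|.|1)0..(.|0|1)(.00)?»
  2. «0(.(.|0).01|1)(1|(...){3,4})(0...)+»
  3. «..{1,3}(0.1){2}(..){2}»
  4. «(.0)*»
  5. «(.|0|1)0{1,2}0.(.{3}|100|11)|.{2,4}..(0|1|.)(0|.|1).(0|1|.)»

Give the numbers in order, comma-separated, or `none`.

2

1 → no match
2 → match
3 → no match
4 → no match
5 → no match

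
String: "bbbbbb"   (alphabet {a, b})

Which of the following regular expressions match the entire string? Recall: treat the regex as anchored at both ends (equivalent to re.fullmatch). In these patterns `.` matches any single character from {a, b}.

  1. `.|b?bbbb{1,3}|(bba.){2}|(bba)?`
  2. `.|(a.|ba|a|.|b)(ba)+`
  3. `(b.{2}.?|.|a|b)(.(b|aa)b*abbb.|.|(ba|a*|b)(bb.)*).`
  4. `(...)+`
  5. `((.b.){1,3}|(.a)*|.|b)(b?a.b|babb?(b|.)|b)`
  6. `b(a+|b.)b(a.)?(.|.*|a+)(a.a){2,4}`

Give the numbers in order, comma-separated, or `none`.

1, 3, 4

1 → match
2 → no match
3 → match
4 → match
5 → no match
6 → no match — must end with "a"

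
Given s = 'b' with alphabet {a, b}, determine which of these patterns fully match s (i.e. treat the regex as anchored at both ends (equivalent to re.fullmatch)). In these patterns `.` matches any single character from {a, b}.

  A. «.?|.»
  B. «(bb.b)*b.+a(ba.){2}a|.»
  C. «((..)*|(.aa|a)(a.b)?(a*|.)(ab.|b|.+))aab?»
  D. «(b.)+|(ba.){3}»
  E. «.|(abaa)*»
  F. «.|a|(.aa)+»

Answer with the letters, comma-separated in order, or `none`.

A → match
B → match
C → no match
D → no match
E → match
F → match

A, B, E, F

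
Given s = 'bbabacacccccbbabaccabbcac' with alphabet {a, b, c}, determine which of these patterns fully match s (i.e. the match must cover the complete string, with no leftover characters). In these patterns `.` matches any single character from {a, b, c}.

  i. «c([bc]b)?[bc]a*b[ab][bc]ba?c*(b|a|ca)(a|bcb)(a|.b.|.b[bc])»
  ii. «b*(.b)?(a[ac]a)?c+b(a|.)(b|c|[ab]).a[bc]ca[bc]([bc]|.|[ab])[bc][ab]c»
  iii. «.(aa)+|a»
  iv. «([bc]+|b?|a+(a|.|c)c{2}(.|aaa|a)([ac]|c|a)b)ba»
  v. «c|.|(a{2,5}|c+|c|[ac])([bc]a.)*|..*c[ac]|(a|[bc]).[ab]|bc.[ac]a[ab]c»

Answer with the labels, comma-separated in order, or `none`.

i → no match — must start with 'c'
ii → match
iii → no match
iv → no match — must end with 'ba'
v → no match

ii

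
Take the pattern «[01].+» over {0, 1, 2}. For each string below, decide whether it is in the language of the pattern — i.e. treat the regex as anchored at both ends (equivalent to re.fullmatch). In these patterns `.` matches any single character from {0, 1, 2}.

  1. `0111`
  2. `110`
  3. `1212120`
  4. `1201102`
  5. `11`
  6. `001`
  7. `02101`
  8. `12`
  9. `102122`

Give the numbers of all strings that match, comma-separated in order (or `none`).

1, 2, 3, 4, 5, 6, 7, 8, 9

1. `0111` → match
2. `110` → match
3. `1212120` → match
4. `1201102` → match
5. `11` → match
6. `001` → match
7. `02101` → match
8. `12` → match
9. `102122` → match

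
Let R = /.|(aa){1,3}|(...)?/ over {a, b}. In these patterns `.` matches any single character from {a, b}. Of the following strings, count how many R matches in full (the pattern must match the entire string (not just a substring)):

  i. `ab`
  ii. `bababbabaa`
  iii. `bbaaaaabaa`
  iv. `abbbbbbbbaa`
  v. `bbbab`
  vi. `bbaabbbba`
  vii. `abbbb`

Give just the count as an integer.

0

i → no match
ii → no match
iii → no match
iv → no match
v → no match
vi → no match
vii → no match
Total matched: 0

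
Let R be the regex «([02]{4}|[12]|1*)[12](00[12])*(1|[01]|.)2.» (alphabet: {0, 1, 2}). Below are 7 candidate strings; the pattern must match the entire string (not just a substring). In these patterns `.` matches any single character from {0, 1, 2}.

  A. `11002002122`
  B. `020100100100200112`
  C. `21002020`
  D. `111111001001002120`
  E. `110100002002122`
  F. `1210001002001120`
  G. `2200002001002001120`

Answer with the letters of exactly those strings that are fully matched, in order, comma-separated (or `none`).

A → match
B → no match
C → match
D → match
E → no match
F → no match
G → no match

A, C, D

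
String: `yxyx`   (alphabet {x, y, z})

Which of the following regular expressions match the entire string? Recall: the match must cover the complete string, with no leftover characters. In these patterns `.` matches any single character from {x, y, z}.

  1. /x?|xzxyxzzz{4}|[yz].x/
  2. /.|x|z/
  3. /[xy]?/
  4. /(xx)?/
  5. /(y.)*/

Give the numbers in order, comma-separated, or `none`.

5

1 → no match
2 → no match
3 → no match
4 → no match
5 → match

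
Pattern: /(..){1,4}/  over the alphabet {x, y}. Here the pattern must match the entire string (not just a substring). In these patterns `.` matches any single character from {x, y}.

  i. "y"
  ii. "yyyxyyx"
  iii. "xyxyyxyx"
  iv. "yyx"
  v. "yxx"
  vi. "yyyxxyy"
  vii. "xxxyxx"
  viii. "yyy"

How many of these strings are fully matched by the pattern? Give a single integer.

i → no match
ii → no match
iii → match
iv → no match
v → no match
vi → no match
vii → match
viii → no match
Total matched: 2

2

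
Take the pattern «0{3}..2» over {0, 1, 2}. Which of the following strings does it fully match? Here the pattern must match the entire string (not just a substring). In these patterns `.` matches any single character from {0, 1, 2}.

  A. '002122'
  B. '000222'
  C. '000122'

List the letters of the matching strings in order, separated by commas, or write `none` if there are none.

A → no match
B → match
C → match

B, C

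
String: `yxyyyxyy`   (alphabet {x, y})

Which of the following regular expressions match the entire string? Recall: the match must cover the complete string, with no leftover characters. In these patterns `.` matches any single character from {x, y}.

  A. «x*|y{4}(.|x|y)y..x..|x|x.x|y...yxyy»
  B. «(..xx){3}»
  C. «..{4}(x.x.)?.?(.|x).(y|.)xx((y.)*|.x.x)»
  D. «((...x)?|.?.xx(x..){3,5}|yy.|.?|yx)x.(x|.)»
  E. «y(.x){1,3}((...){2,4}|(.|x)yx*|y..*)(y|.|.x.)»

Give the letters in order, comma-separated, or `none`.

A → match
B → no match — must end with `xx`
C → no match
D → no match
E → no match

A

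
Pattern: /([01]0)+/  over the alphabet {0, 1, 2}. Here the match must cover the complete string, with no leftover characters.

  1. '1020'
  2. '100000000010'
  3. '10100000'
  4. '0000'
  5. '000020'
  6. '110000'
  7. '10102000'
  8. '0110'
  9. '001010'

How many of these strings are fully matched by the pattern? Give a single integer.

1. '1020' → no match
2. '100000000010' → match
3. '10100000' → match
4. '0000' → match
5. '000020' → no match
6. '110000' → no match
7. '10102000' → no match
8. '0110' → no match
9. '001010' → match
Total matched: 4

4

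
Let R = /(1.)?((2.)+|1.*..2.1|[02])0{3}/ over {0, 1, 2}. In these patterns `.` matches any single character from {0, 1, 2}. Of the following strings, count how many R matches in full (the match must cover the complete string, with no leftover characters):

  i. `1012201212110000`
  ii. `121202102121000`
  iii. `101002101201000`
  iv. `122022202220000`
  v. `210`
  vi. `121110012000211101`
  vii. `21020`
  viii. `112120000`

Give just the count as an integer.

i → no match
ii → no match
iii → match
iv → match
v → no match
vi → no match — must end with `0`
vii → no match
viii → match
Total matched: 3

3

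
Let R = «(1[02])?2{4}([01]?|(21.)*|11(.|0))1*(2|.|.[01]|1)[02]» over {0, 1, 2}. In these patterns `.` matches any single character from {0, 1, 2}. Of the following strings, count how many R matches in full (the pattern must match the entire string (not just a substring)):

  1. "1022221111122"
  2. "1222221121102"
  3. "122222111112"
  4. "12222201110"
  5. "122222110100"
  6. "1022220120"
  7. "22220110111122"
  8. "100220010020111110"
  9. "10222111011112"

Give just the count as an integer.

1 → match
2 → match
3. "122222111112" → match
4. "12222201110" → match
5. "122222110100" → match
6. "1022220120" → match
7 → no match
8 → no match
9 → no match
Total matched: 6

6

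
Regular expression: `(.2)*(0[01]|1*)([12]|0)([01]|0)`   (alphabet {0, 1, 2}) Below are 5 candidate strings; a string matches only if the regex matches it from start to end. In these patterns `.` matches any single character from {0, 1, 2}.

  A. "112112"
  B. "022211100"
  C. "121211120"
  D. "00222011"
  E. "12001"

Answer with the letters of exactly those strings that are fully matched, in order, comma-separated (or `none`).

B, C

A. "112112" → no match
B. "022211100" → match
C. "121211120" → match
D. "00222011" → no match
E. "12001" → no match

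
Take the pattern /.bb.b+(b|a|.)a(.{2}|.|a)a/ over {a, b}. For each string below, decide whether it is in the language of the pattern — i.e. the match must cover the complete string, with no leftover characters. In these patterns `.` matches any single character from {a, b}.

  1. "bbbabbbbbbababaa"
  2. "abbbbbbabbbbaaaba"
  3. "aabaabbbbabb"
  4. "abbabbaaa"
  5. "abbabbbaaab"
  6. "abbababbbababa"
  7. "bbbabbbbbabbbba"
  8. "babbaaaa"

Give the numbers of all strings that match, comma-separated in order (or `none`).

1 → no match
2 → no match
3 → no match — must end with "a"
4 → match
5 → no match — must end with "a"
6 → no match
7 → no match
8 → no match

4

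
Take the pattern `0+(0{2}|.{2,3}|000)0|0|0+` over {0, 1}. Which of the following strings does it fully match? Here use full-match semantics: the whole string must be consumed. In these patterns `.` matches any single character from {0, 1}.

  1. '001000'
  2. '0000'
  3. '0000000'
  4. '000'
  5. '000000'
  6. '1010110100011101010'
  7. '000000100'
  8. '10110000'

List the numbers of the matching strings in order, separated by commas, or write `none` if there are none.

1 → match
2 → match
3 → match
4 → match
5 → match
6 → no match — must start with '0'
7 → match
8 → no match — must start with '0'

1, 2, 3, 4, 5, 7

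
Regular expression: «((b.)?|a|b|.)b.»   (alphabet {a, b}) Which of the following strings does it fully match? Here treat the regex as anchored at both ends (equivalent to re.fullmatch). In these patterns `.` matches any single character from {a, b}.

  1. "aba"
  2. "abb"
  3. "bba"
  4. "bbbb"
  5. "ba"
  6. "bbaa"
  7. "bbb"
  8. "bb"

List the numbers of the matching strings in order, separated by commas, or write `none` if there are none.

1, 2, 3, 4, 5, 7, 8

1 → match
2 → match
3 → match
4 → match
5 → match
6 → no match
7 → match
8 → match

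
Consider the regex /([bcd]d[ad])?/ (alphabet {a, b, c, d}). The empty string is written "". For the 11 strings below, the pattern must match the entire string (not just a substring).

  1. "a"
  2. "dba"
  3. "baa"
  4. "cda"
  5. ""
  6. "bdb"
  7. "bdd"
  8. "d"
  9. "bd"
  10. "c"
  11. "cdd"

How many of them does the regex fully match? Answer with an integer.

1. "a" → no match
2. "dba" → no match
3. "baa" → no match
4. "cda" → match
5. "" → match
6. "bdb" → no match
7. "bdd" → match
8. "d" → no match
9. "bd" → no match
10. "c" → no match
11. "cdd" → match
Total matched: 4

4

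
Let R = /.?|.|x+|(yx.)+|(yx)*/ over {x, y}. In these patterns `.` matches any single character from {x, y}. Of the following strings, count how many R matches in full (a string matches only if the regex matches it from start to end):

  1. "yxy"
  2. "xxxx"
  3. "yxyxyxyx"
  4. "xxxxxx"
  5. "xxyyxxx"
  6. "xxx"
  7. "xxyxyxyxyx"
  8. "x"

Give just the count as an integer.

6

1 → match
2 → match
3 → match
4 → match
5 → no match
6 → match
7 → no match
8 → match
Total matched: 6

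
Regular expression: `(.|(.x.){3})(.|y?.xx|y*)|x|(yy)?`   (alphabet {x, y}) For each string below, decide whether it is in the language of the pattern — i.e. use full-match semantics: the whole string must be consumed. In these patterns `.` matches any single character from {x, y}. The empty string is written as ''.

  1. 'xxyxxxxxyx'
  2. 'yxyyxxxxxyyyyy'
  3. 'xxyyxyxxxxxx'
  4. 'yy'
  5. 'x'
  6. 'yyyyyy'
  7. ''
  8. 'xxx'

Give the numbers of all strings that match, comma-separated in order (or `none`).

1, 2, 3, 4, 5, 6, 7

1. 'xxyxxxxxyx' → match
2 → match
3. 'xxyyxyxxxxxx' → match
4. 'yy' → match
5. 'x' → match
6. 'yyyyyy' → match
7. '' → match
8. 'xxx' → no match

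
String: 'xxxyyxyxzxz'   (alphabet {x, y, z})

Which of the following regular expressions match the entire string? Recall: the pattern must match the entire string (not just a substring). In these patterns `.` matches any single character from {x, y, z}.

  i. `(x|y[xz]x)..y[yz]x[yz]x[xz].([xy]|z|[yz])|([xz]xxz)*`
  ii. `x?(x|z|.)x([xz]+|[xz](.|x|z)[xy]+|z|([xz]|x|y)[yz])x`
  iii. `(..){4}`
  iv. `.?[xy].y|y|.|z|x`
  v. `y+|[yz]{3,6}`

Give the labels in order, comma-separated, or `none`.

i → match
ii → no match — must end with 'x'
iii → no match
iv → no match
v → no match

i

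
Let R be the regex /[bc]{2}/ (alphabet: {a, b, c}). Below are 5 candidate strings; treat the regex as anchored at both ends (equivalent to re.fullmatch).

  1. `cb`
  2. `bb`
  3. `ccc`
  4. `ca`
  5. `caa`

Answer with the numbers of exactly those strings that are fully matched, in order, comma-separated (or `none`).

1, 2

1 → match
2 → match
3 → no match
4 → no match
5 → no match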